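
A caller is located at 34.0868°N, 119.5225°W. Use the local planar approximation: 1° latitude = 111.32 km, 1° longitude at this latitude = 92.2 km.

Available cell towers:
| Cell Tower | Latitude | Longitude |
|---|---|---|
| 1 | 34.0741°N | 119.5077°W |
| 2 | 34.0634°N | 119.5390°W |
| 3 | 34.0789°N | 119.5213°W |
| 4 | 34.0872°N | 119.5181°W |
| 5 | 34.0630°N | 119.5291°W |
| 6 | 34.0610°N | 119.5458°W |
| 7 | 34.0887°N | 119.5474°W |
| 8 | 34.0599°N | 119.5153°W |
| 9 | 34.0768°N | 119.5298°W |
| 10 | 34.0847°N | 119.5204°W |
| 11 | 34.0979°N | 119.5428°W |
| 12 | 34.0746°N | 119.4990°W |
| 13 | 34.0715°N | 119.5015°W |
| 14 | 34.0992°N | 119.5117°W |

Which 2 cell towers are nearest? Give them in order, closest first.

Distances from 34.0868°N, 119.5225°W:
1: 1.9649 km
2: 3.0166 km
3: 0.8864 km
4: 0.4081 km
5: 2.7184 km
6: 3.5866 km
7: 2.3055 km
8: 3.0672 km
9: 1.3009 km
10: 0.3035 km
11: 2.2428 km
12: 2.5572 km
13: 2.5787 km
14: 1.7020 km
Sorted: 10 (0.3035 km) < 4 (0.4081 km) < 3 (0.8864 km) < 9 (1.3009 km) < …

10, 4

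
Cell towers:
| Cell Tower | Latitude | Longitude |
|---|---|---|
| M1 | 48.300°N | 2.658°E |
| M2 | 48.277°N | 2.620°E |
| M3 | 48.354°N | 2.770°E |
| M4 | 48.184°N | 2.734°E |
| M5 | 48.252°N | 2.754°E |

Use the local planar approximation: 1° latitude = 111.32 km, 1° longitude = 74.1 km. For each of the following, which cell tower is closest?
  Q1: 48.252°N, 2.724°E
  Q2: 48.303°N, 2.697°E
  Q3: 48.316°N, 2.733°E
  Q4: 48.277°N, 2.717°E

Q1 at 48.252°N, 2.724°E:
  M1: √((0.048·111.32)² + (-0.066·74.1)²) = √(28.55150 + 23.91797) = 7.244 km
  M2: √((0.025·111.32)² + (-0.104·74.1)²) = √(7.74509 + 59.38860) = 8.194 km
  M3: √((0.102·111.32)² + (0.046·74.1)²) = √(128.92785 + 11.61855) = 11.855 km
  M4: √((-0.068·111.32)² + (0.010·74.1)²) = √(57.30127 + 0.54908) = 7.606 km
  M5: √((0.000·111.32)² + (0.030·74.1)²) = √(0.00000 + 4.94173) = 2.223 km
  → nearest: M5 (2.223 km)
Q2 at 48.303°N, 2.697°E:
  M1: √((-0.003·111.32)² + (-0.039·74.1)²) = √(0.11153 + 8.35152) = 2.909 km
  M2: √((-0.026·111.32)² + (-0.077·74.1)²) = √(8.37709 + 32.55501) = 6.398 km
  M3: √((0.051·111.32)² + (0.073·74.1)²) = √(32.23196 + 29.26053) = 7.842 km
  M4: √((-0.119·111.32)² + (0.037·74.1)²) = √(175.48513 + 7.51692) = 13.528 km
  M5: √((-0.051·111.32)² + (0.057·74.1)²) = √(32.23196 + 17.83964) = 7.076 km
  → nearest: M1 (2.909 km)
Q3 at 48.316°N, 2.733°E:
  M1: √((-0.016·111.32)² + (-0.075·74.1)²) = √(3.17239 + 30.88581) = 5.836 km
  M2: √((-0.039·111.32)² + (-0.113·74.1)²) = √(18.84845 + 70.11215) = 9.432 km
  M3: √((0.038·111.32)² + (0.037·74.1)²) = √(17.89425 + 7.51692) = 5.041 km
  M4: √((-0.132·111.32)² + (0.001·74.1)²) = √(215.92069 + 0.00549) = 14.694 km
  M5: √((-0.064·111.32)² + (0.021·74.1)²) = √(50.75822 + 2.42145) = 7.292 km
  → nearest: M3 (5.041 km)
Q4 at 48.277°N, 2.717°E:
  M1: √((0.023·111.32)² + (-0.059·74.1)²) = √(6.55544 + 19.11351) = 5.066 km
  M2: √((0.000·111.32)² + (-0.097·74.1)²) = √(0.00000 + 51.66303) = 7.188 km
  M3: √((0.077·111.32)² + (0.053·74.1)²) = √(73.47301 + 15.42369) = 9.429 km
  M4: √((-0.093·111.32)² + (0.017·74.1)²) = √(107.17964 + 1.58684) = 10.429 km
  M5: √((-0.025·111.32)² + (0.037·74.1)²) = √(7.74509 + 7.51692) = 3.907 km
  → nearest: M5 (3.907 km)

Q1→M5; Q2→M1; Q3→M3; Q4→M5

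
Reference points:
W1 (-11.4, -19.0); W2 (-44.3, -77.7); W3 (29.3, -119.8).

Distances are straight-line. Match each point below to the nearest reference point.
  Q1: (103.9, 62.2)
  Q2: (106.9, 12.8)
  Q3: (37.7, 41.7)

Q1→W1; Q2→W1; Q3→W1

Q1 at (103.9, 62.2):
  W1: √((-115.3)² + (-81.2)²) = √(13294.090 + 6593.440) = 141.0
  W2: √((-148.2)² + (-139.9)²) = √(21963.240 + 19572.010) = 203.8
  W3: √((-74.6)² + (-182.0)²) = √(5565.160 + 33124.000) = 196.7
  → nearest: W1 (141.0)
Q2 at (106.9, 12.8):
  W1: √((-118.3)² + (-31.8)²) = √(13994.890 + 1011.240) = 122.5
  W2: √((-151.2)² + (-90.5)²) = √(22861.440 + 8190.250) = 176.2
  W3: √((-77.6)² + (-132.6)²) = √(6021.760 + 17582.760) = 153.6
  → nearest: W1 (122.5)
Q3 at (37.7, 41.7):
  W1: √((-49.1)² + (-60.7)²) = √(2410.810 + 3684.490) = 78.1
  W2: √((-82.0)² + (-119.4)²) = √(6724.000 + 14256.360) = 144.8
  W3: √((-8.4)² + (-161.5)²) = √(70.560 + 26082.250) = 161.7
  → nearest: W1 (78.1)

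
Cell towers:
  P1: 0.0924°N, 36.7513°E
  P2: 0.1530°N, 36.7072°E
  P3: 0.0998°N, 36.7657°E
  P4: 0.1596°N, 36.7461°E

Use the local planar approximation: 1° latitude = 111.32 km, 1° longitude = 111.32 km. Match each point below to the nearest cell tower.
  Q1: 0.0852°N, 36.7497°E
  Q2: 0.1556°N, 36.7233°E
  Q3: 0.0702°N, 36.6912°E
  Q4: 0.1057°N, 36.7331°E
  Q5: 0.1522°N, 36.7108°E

Q1 at 0.0852°N, 36.7497°E:
  P1: 0.8211 km
  P2: 8.9077 km
  P3: 2.4112 km
  P4: 8.2919 km
  → nearest: P1 (0.8211 km)
Q2 at 0.1556°N, 36.7233°E:
  P1: 7.6950 km
  P2: 1.8155 km
  P3: 7.8015 km
  P4: 2.5769 km
  → nearest: P2 (1.8155 km)
Q3 at 0.0702°N, 36.6912°E:
  P1: 7.1322 km
  P2: 9.3878 km
  P3: 8.9240 km
  P4: 11.6787 km
  → nearest: P1 (7.1322 km)
Q4 at 0.1057°N, 36.7331°E:
  P1: 2.5093 km
  P2: 6.0031 km
  P3: 3.6880 km
  P4: 6.1722 km
  → nearest: P1 (2.5093 km)
Q5 at 0.1522°N, 36.7108°E:
  P1: 8.0400 km
  P2: 0.4105 km
  P3: 8.4484 km
  P4: 4.0150 km
  → nearest: P2 (0.4105 km)

Q1→P1; Q2→P2; Q3→P1; Q4→P1; Q5→P2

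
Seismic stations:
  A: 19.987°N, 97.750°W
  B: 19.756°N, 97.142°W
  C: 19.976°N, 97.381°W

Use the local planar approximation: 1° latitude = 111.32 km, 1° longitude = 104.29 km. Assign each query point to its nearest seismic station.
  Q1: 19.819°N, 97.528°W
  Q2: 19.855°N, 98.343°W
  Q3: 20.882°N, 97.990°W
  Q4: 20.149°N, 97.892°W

Q1→C; Q2→A; Q3→A; Q4→A

Q1 at 19.819°N, 97.528°W:
  A: 29.762 km
  B: 40.862 km
  C: 23.248 km
  → nearest: C (23.248 km)
Q2 at 19.855°N, 98.343°W:
  A: 63.566 km
  B: 125.736 km
  C: 101.227 km
  → nearest: A (63.566 km)
Q3 at 20.882°N, 97.990°W:
  A: 102.727 km
  B: 153.405 km
  C: 119.188 km
  → nearest: A (102.727 km)
Q4 at 20.149°N, 97.892°W:
  A: 23.335 km
  B: 89.621 km
  C: 56.665 km
  → nearest: A (23.335 km)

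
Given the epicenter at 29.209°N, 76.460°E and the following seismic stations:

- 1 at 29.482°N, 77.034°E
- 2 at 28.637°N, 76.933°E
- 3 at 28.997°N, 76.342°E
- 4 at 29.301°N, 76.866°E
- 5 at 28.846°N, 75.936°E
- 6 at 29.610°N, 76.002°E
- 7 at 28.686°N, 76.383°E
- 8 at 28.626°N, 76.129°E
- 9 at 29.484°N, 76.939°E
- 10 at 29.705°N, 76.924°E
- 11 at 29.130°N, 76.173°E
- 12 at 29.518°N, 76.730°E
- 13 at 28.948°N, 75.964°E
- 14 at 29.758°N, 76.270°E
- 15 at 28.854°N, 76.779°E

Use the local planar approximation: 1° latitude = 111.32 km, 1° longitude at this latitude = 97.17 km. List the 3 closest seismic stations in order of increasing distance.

Distances from 29.209°N, 76.460°E:
1: 63.518 km
2: 78.530 km
3: 26.238 km
4: 40.759 km
5: 65.003 km
6: 63.034 km
7: 58.699 km
8: 72.432 km
9: 55.709 km
10: 71.285 km
11: 29.242 km
12: 43.261 km
13: 56.277 km
14: 63.842 km
15: 50.225 km
Sorted: 3 (26.238 km) < 11 (29.242 km) < 4 (40.759 km) < 12 (43.261 km) < 15 (50.225 km) < …

3, 11, 4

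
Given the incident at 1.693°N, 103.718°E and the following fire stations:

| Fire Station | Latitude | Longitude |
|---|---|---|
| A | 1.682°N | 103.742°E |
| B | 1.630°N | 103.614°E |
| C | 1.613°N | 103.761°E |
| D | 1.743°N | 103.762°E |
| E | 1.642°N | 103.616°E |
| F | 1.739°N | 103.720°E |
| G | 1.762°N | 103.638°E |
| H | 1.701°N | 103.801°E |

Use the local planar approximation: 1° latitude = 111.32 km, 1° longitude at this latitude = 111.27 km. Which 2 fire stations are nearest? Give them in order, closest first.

A, F

Distances from 1.693°N, 103.718°E:
A: √((-0.011·111.32)² + (0.024·111.27)²) = √(1.49945 + 7.13146) = 2.938 km
B: √((-0.063·111.32)² + (-0.104·111.27)²) = √(49.18441 + 133.91304) = 13.531 km
C: √((-0.080·111.32)² + (0.043·111.27)²) = √(79.30971 + 22.89249) = 10.110 km
D: √((0.050·111.32)² + (0.044·111.27)²) = √(30.98036 + 23.96964) = 7.413 km
E: √((-0.051·111.32)² + (-0.102·111.27)²) = √(32.23196 + 128.81206) = 12.690 km
F: √((0.046·111.32)² + (0.002·111.27)²) = √(26.22177 + 0.04952) = 5.126 km
G: √((0.069·111.32)² + (-0.080·111.27)²) = √(58.99899 + 79.23848) = 11.757 km
H: √((0.008·111.32)² + (0.083·111.27)²) = √(0.79310 + 85.29280) = 9.278 km
Sorted: A (2.938 km) < F (5.126 km) < D (7.413 km) < H (9.278 km) < …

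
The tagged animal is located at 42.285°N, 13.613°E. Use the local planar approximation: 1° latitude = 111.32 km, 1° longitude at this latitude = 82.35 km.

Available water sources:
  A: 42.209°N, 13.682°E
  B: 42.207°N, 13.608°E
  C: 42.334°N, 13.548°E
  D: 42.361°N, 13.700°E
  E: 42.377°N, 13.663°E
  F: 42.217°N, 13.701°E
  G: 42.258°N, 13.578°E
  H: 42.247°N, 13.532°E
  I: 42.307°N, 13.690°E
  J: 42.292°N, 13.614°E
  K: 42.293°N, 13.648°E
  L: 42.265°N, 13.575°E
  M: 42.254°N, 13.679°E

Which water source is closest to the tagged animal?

Distances from 42.285°N, 13.613°E:
A: √((-0.076·111.32)² + (0.069·82.35)²) = √(71.57701 + 32.28683) = 10.191 km
B: √((-0.078·111.32)² + (-0.005·82.35)²) = √(75.39379 + 0.16954) = 8.693 km
C: √((0.049·111.32)² + (-0.065·82.35)²) = √(29.75353 + 28.65193) = 7.642 km
D: √((0.076·111.32)² + (0.087·82.35)²) = √(71.57701 + 51.32934) = 11.086 km
E: √((0.092·111.32)² + (0.050·82.35)²) = √(104.88709 + 16.95381) = 11.038 km
F: √((-0.068·111.32)² + (0.088·82.35)²) = √(57.30127 + 52.51611) = 10.479 km
G: √((-0.027·111.32)² + (-0.035·82.35)²) = √(9.03387 + 8.30737) = 4.164 km
H: √((-0.038·111.32)² + (-0.081·82.35)²) = √(17.89425 + 44.49357) = 7.899 km
I: √((0.022·111.32)² + (0.077·82.35)²) = √(5.99780 + 40.20765) = 6.797 km
J: √((0.007·111.32)² + (0.001·82.35)²) = √(0.60721 + 0.00678) = 0.784 km
K: √((0.008·111.32)² + (0.035·82.35)²) = √(0.79310 + 8.30737) = 3.017 km
L: √((-0.020·111.32)² + (-0.038·82.35)²) = √(4.95686 + 9.79252) = 3.840 km
M: √((-0.031·111.32)² + (0.066·82.35)²) = √(11.90885 + 29.54031) = 6.438 km
Minimum: J at 0.784 km.

J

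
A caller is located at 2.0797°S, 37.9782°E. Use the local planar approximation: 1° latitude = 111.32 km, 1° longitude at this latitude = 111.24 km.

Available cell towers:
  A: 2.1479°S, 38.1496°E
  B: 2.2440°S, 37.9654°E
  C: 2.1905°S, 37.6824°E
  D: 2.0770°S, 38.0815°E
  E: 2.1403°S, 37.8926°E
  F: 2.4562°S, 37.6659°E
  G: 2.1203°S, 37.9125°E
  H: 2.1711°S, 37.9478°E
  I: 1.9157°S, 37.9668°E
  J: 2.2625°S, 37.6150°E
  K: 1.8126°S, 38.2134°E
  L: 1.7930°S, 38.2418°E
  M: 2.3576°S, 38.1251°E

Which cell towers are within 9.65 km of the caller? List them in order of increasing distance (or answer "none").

Distances from 2.0797°S, 37.9782°E:
A: √((-0.0682·111.32)² + (0.1714·111.24)²) = √(57.638828 + 363.532795) = 20.5225 km
B: √((-0.1643·111.32)² + (-0.0128·111.24)²) = √(334.519564 + 2.027411) = 18.3452 km
C: √((-0.1108·111.32)² + (-0.2958·111.24)²) = √(152.133871 + 1082.725337) = 35.1406 km
D: √((0.0027·111.32)² + (0.1033·111.24)²) = √(0.090339 + 132.045195) = 11.4950 km
E: √((-0.0606·111.32)² + (-0.0856·111.24)²) = √(45.508408 + 90.671226) = 11.6696 km
F: √((-0.3765·111.32)² + (-0.3123·111.24)²) = √(1756.614068 + 1206.885109) = 54.4380 km
G: √((-0.0406·111.32)² + (-0.0657·111.24)²) = √(20.426712 + 53.413705) = 8.5930 km
H: √((-0.0914·111.32)² + (-0.0304·111.24)²) = √(103.523462 + 11.435868) = 10.7219 km
I: √((0.1640·111.32)² + (-0.0114·111.24)²) = √(333.299062 + 1.608169) = 18.3005 km
J: √((-0.1828·111.32)² + (-0.3632·111.24)²) = √(414.093848 + 1632.351340) = 45.2377 km
K: √((0.2671·111.32)² + (0.2352·111.24)²) = √(884.085304 + 684.536477) = 39.6058 km
L: √((0.2867·111.32)² + (0.2636·111.24)²) = √(1018.595566 + 859.830353) = 43.3408 km
M: √((-0.2779·111.32)² + (0.1469·111.24)²) = √(957.025454 + 267.033379) = 34.9866 km
Threshold 9.65 km: G (8.5930 km) is within range.

G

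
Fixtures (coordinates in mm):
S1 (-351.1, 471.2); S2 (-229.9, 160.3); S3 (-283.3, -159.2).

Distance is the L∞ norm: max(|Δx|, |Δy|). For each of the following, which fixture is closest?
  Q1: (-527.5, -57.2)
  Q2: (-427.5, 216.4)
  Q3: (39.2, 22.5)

Q1→S3; Q2→S2; Q3→S2

Q1 at (-527.5, -57.2):
  S1: max(|176.4|, |528.4|) = 528.4 mm
  S2: max(|297.6|, |217.5|) = 297.6 mm
  S3: max(|244.2|, |-102.0|) = 244.2 mm
  → nearest: S3 (244.2 mm)
Q2 at (-427.5, 216.4):
  S1: max(|76.4|, |254.8|) = 254.8 mm
  S2: max(|197.6|, |-56.1|) = 197.6 mm
  S3: max(|144.2|, |-375.6|) = 375.6 mm
  → nearest: S2 (197.6 mm)
Q3 at (39.2, 22.5):
  S1: max(|-390.3|, |448.7|) = 448.7 mm
  S2: max(|-269.1|, |137.8|) = 269.1 mm
  S3: max(|-322.5|, |-181.7|) = 322.5 mm
  → nearest: S2 (269.1 mm)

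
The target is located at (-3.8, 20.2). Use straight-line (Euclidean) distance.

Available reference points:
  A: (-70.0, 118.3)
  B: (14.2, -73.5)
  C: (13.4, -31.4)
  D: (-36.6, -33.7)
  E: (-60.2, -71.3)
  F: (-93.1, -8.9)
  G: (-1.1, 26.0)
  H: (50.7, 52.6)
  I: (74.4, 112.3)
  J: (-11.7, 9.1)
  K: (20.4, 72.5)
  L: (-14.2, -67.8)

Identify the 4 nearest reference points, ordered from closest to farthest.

Distances from (-3.8, 20.2):
A: √((-66.2)² + (98.1)²) = √(4382.440 + 9623.610) = 118.3
B: √((18.0)² + (-93.7)²) = √(324.000 + 8779.690) = 95.4
C: √((17.2)² + (-51.6)²) = √(295.840 + 2662.560) = 54.4
D: √((-32.8)² + (-53.9)²) = √(1075.840 + 2905.210) = 63.1
E: √((-56.4)² + (-91.5)²) = √(3180.960 + 8372.250) = 107.5
F: √((-89.3)² + (-29.1)²) = √(7974.490 + 846.810) = 93.9
G: √((2.7)² + (5.8)²) = √(7.290 + 33.640) = 6.4
H: √((54.5)² + (32.4)²) = √(2970.250 + 1049.760) = 63.4
I: √((78.2)² + (92.1)²) = √(6115.240 + 8482.410) = 120.8
J: √((-7.9)² + (-11.1)²) = √(62.410 + 123.210) = 13.6
K: √((24.2)² + (52.3)²) = √(585.640 + 2735.290) = 57.6
L: √((-10.4)² + (-88.0)²) = √(108.160 + 7744.000) = 88.6
Sorted: G (6.4) < J (13.6) < C (54.4) < K (57.6) < D (63.1) < H (63.4) < …

G, J, C, K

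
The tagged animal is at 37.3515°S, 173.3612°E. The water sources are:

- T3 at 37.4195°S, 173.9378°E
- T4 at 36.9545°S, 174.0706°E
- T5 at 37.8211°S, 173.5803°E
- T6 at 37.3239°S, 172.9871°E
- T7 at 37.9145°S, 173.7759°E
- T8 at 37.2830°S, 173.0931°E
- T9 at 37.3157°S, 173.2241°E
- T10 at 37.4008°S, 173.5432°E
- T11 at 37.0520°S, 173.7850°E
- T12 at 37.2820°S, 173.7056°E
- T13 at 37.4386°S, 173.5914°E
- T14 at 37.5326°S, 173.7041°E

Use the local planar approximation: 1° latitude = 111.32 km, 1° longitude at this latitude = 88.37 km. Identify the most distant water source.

Distances from 37.3515°S, 173.3612°E:
T3: √((-0.0680·111.32)² + (0.5766·88.37)²) = √(57.301266 + 2596.324587) = 51.5134 km
T4: √((0.3970·111.32)² + (0.7094·88.37)²) = √(1953.113172 + 3929.995728) = 76.7014 km
T5: √((-0.4696·111.32)² + (0.2191·88.37)²) = √(2732.766793 + 374.881894) = 55.7463 km
T6: √((0.0276·111.32)² + (-0.3741·88.37)²) = √(9.439838 + 1092.911829) = 33.2017 km
T7: √((-0.5630·111.32)² + (0.4147·88.37)²) = √(3927.924984 + 1343.005467) = 72.6012 km
T8: √((0.0685·111.32)² + (-0.2681·88.37)²) = √(58.147030 + 561.310722) = 24.8889 km
T9: √((0.0358·111.32)² + (-0.1371·88.37)²) = √(15.882265 + 146.785994) = 12.7541 km
T10: √((-0.0493·111.32)² + (0.1820·88.37)²) = √(30.118978 + 258.673826) = 16.9939 km
T11: √((0.2995·111.32)² + (0.4238·88.37)²) = √(1111.578271 + 1402.592831) = 50.1415 km
T12: √((0.0695·111.32)² + (0.3444·88.37)²) = √(59.857146 + 926.266581) = 31.4026 km
T13: √((-0.0871·111.32)² + (0.2302·88.37)²) = √(94.011873 + 413.828454) = 22.5353 km
T14: √((-0.1811·111.32)² + (0.3429·88.37)²) = √(406.427697 + 918.215628) = 36.3956 km
Maximum: T4 at 76.7014 km.

T4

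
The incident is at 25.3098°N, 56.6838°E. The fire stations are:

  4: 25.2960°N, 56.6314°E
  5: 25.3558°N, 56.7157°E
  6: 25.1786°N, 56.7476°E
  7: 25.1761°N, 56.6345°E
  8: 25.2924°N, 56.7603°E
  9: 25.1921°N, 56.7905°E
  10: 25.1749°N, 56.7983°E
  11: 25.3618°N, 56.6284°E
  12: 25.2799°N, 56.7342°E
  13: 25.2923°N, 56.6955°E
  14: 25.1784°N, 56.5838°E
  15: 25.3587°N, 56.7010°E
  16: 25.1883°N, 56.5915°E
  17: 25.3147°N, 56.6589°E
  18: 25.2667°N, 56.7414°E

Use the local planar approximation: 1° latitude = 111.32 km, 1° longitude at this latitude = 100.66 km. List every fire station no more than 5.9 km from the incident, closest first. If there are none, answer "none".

13, 17, 4, 15

Distances from 25.3098°N, 56.6838°E:
4: 5.4937 km
5: 6.0442 km
6: 15.9548 km
7: 15.6890 km
8: 7.9404 km
9: 16.9419 km
10: 18.9302 km
11: 8.0378 km
12: 6.0677 km
13: 2.2764 km
14: 17.7563 km
15: 5.7122 km
16: 16.4091 km
17: 2.5651 km
18: 7.5257 km
Threshold 5.9 km: 13 (2.2764 km), 17 (2.5651 km), 4 (5.4937 km), 15 (5.7122 km) are within range.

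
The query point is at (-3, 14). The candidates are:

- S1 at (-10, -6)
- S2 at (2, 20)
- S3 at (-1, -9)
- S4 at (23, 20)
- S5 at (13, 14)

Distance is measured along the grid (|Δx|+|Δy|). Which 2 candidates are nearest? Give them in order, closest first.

Distances from (-3, 14):
S1: |-7| + |-20| = 7 + 20 = 27
S2: |5| + |6| = 5 + 6 = 11
S3: |2| + |-23| = 2 + 23 = 25
S4: |26| + |6| = 26 + 6 = 32
S5: |16| + |0| = 16 + 0 = 16
Sorted: S2 (11) < S5 (16) < S3 (25) < S1 (27) < …

S2, S5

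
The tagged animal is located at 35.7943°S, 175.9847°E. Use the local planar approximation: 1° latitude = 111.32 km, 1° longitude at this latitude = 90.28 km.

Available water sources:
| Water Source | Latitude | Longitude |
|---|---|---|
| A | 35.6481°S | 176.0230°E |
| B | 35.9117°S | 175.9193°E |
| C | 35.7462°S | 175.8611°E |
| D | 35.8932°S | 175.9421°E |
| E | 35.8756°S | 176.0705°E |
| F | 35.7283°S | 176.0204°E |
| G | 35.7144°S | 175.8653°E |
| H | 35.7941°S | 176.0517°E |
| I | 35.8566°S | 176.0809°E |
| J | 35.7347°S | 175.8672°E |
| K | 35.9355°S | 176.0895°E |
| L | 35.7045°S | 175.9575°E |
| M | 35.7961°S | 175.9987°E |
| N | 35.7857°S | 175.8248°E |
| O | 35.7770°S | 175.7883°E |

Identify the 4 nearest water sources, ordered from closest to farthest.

M, H, F, L

Distances from 35.7943°S, 175.9847°E:
A: √((0.1462·111.32)² + (0.0383·90.28)²) = √(264.875104 + 11.955855) = 16.6382 km
B: √((-0.1174·111.32)² + (-0.0654·90.28)²) = √(170.797925 + 34.860900) = 14.3408 km
C: √((0.0481·111.32)² + (-0.1236·90.28)²) = √(28.670585 + 124.514532) = 12.3768 km
D: √((-0.0989·111.32)² + (-0.0426·90.28)²) = √(121.210147 + 14.791162) = 11.6620 km
E: √((-0.0813·111.32)² + (0.0858·90.28)²) = √(81.908220 + 60.000888) = 11.9126 km
F: √((0.0660·111.32)² + (0.0357·90.28)²) = √(53.980172 + 10.387703) = 8.0230 km
G: √((0.0799·111.32)² + (-0.1194·90.28)²) = √(79.111561 + 116.196154) = 13.9753 km
H: √((0.0002·111.32)² + (0.0670·90.28)²) = √(0.000496 + 36.587498) = 6.0488 km
I: √((-0.0623·111.32)² + (0.0962·90.28)²) = √(48.097498 + 75.428113) = 11.1142 km
J: √((0.0596·111.32)² + (-0.1175·90.28)²) = √(44.018873 + 112.527542) = 12.5119 km
K: √((-0.1412·111.32)² + (0.1048·90.28)²) = √(247.067596 + 89.517030) = 18.3462 km
L: √((0.0898·111.32)² + (-0.0272·90.28)²) = √(99.930732 + 6.030050) = 10.2937 km
M: √((-0.0018·111.32)² + (0.0140·90.28)²) = √(0.040151 + 1.597494) = 1.2797 km
N: √((0.0086·111.32)² + (-0.1599·90.28)²) = √(0.916523 + 208.391513) = 14.4675 km
O: √((0.0173·111.32)² + (-0.1964·90.28)²) = √(3.708844 + 314.388077) = 17.8353 km
Sorted: M (1.2797 km) < H (6.0488 km) < F (8.0230 km) < L (10.2937 km) < I (11.1142 km) < D (11.6620 km) < …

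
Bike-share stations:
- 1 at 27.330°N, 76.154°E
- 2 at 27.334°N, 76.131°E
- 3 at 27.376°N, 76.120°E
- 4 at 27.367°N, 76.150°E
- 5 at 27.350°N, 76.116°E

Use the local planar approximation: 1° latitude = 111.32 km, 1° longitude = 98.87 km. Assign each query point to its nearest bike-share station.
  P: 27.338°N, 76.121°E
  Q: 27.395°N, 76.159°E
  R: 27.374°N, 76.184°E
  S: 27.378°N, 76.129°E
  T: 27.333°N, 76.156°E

P at 27.338°N, 76.121°E:
  1: √((-0.008·111.32)² + (0.033·98.87)²) = √(0.79310 + 10.64528) = 3.382 km
  2: √((-0.004·111.32)² + (0.010·98.87)²) = √(0.19827 + 0.97753) = 1.084 km
  3: √((0.038·111.32)² + (-0.001·98.87)²) = √(17.89425 + 0.00978) = 4.231 km
  4: √((0.029·111.32)² + (0.029·98.87)²) = √(10.42179 + 8.22101) = 4.318 km
  5: √((0.012·111.32)² + (-0.005·98.87)²) = √(1.78447 + 0.24438) = 1.424 km
  → nearest: 2 (1.084 km)
Q at 27.395°N, 76.159°E:
  1: √((-0.065·111.32)² + (-0.005·98.87)²) = √(52.35680 + 0.24438) = 7.253 km
  2: √((-0.061·111.32)² + (-0.028·98.87)²) = √(46.11116 + 7.66382) = 7.333 km
  3: √((-0.019·111.32)² + (-0.039·98.87)²) = √(4.47356 + 14.86820) = 4.398 km
  4: √((-0.028·111.32)² + (-0.009·98.87)²) = √(9.71544 + 0.79180) = 3.241 km
  5: √((-0.045·111.32)² + (-0.043·98.87)²) = √(25.09409 + 18.07449) = 6.570 km
  → nearest: 4 (3.241 km)
R at 27.374°N, 76.184°E:
  1: √((-0.044·111.32)² + (-0.030·98.87)²) = √(23.99119 + 8.79775) = 5.726 km
  2: √((-0.040·111.32)² + (-0.053·98.87)²) = √(19.82743 + 27.45875) = 6.876 km
  3: √((0.002·111.32)² + (-0.064·98.87)²) = √(0.04957 + 40.03953) = 6.332 km
  4: √((-0.007·111.32)² + (-0.034·98.87)²) = √(0.60721 + 11.30022) = 3.451 km
  5: √((-0.024·111.32)² + (-0.068·98.87)²) = √(7.13787 + 45.20088) = 7.235 km
  → nearest: 4 (3.451 km)
S at 27.378°N, 76.129°E:
  1: √((-0.048·111.32)² + (0.025·98.87)²) = √(28.55150 + 6.10955) = 5.887 km
  2: √((-0.044·111.32)² + (0.002·98.87)²) = √(23.99119 + 0.03910) = 4.902 km
  3: √((-0.002·111.32)² + (-0.009·98.87)²) = √(0.04957 + 0.79180) = 0.917 km
  4: √((-0.011·111.32)² + (0.021·98.87)²) = √(1.49945 + 4.31090) = 2.410 km
  5: √((-0.028·111.32)² + (-0.013·98.87)²) = √(9.71544 + 1.65202) = 3.372 km
  → nearest: 3 (0.917 km)
T at 27.333°N, 76.156°E:
  1: √((-0.003·111.32)² + (-0.002·98.87)²) = √(0.11153 + 0.03910) = 0.388 km
  2: √((0.001·111.32)² + (-0.025·98.87)²) = √(0.01239 + 6.10955) = 2.474 km
  3: √((0.043·111.32)² + (-0.036·98.87)²) = √(22.91307 + 12.66876) = 5.965 km
  4: √((0.034·111.32)² + (-0.006·98.87)²) = √(14.32532 + 0.35191) = 3.831 km
  5: √((0.017·111.32)² + (-0.040·98.87)²) = √(3.58133 + 15.64044) = 4.384 km
  → nearest: 1 (0.388 km)

P→2; Q→4; R→4; S→3; T→1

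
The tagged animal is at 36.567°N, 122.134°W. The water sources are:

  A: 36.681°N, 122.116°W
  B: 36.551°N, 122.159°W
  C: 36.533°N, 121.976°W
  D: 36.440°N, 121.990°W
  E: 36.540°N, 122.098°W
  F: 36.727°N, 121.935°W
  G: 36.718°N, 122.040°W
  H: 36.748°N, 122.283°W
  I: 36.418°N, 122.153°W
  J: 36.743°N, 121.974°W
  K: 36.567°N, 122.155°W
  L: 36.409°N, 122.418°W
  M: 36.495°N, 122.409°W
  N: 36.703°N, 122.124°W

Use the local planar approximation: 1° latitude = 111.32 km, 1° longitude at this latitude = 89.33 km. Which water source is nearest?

Distances from 36.567°N, 122.134°W:
A: √((0.114·111.32)² + (0.018·89.33)²) = √(161.04828 + 2.58547) = 12.792 km
B: √((-0.016·111.32)² + (-0.025·89.33)²) = √(3.17239 + 4.98741) = 2.857 km
C: √((-0.034·111.32)² + (0.158·89.33)²) = √(14.32532 + 199.20895) = 14.613 km
D: √((-0.127·111.32)² + (0.144·89.33)²) = √(199.87286 + 165.47015) = 19.114 km
E: √((-0.027·111.32)² + (0.036·89.33)²) = √(9.03387 + 10.34188) = 4.402 km
F: √((0.160·111.32)² + (0.199·89.33)²) = √(317.23885 + 316.01000) = 25.164 km
G: √((0.151·111.32)² + (0.094·89.33)²) = √(282.55324 + 70.50994) = 18.790 km
H: √((0.181·111.32)² + (-0.149·89.33)²) = √(405.97898 + 177.16063) = 24.148 km
I: √((-0.149·111.32)² + (-0.019·89.33)²) = √(275.11795 + 2.88073) = 16.673 km
J: √((0.176·111.32)² + (0.160·89.33)²) = √(383.85900 + 204.28413) = 24.252 km
K: √((0.000·111.32)² + (-0.021·89.33)²) = √(0.00000 + 3.51911) = 1.876 km
L: √((-0.158·111.32)² + (-0.284·89.33)²) = √(309.35744 + 643.62269) = 30.870 km
M: √((-0.072·111.32)² + (-0.275·89.33)²) = √(64.24087 + 603.47607) = 25.840 km
N: √((0.136·111.32)² + (0.010·89.33)²) = √(229.20507 + 0.79798) = 15.166 km
Minimum: K at 1.876 km.

K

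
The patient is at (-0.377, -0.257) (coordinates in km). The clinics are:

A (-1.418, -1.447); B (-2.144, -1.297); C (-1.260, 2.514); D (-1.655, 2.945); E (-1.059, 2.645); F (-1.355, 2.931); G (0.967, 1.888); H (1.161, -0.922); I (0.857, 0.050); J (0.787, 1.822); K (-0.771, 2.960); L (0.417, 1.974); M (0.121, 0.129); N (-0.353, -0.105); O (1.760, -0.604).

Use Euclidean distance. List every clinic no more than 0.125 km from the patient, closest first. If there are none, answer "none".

none

Distances from (-0.377, -0.257):
A: 1.581 km
B: 2.050 km
C: 2.908 km
D: 3.448 km
E: 2.981 km
F: 3.335 km
G: 2.531 km
H: 1.676 km
I: 1.272 km
J: 2.383 km
K: 3.241 km
L: 2.368 km
M: 0.630 km
N: 0.154 km
O: 2.165 km
Threshold 0.125 km: none within range.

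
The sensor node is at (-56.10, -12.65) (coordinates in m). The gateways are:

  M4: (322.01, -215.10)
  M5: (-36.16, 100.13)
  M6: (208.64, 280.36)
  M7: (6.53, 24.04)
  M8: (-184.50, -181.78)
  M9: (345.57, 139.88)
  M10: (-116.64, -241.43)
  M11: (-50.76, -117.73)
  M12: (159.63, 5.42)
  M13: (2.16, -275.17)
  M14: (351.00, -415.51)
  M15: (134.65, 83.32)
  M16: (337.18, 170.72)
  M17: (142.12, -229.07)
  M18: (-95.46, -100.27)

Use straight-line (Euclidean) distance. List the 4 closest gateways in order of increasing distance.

Distances from (-56.10, -12.65):
M4: 428.90 m
M5: 114.53 m
M6: 394.90 m
M7: 72.59 m
M8: 212.35 m
M9: 429.66 m
M10: 236.65 m
M11: 105.22 m
M12: 216.49 m
M13: 268.91 m
M14: 572.74 m
M15: 213.53 m
M16: 433.93 m
M17: 293.48 m
M18: 96.05 m
Sorted: M7 (72.59 m) < M18 (96.05 m) < M11 (105.22 m) < M5 (114.53 m) < M8 (212.35 m) < M15 (213.53 m) < …

M7, M18, M11, M5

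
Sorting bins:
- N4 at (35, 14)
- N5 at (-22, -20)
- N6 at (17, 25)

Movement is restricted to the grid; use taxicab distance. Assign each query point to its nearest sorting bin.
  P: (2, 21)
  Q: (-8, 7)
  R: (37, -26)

P at (2, 21):
  N4: |33| + |-7| = 33 + 7 = 40
  N5: |-24| + |-41| = 24 + 41 = 65
  N6: |15| + |4| = 15 + 4 = 19
  → nearest: N6 (19)
Q at (-8, 7):
  N4: |43| + |7| = 43 + 7 = 50
  N5: |-14| + |-27| = 14 + 27 = 41
  N6: |25| + |18| = 25 + 18 = 43
  → nearest: N5 (41)
R at (37, -26):
  N4: |-2| + |40| = 2 + 40 = 42
  N5: |-59| + |6| = 59 + 6 = 65
  N6: |-20| + |51| = 20 + 51 = 71
  → nearest: N4 (42)

P→N6; Q→N5; R→N4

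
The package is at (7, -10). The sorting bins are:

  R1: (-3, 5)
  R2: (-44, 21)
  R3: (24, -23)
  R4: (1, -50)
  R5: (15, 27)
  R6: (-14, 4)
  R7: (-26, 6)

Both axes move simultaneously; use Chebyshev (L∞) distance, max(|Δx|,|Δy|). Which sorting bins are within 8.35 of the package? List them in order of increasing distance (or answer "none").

none

Distances from (7, -10):
R1: 15
R2: 51
R3: 17
R4: 40
R5: 37
R6: 21
R7: 33
Threshold 8.35: none within range.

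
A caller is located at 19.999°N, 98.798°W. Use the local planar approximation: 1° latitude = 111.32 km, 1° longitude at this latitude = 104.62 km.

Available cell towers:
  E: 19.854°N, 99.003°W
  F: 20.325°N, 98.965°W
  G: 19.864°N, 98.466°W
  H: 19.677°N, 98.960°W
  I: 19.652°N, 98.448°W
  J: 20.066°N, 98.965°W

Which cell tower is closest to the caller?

Distances from 19.999°N, 98.798°W:
E: 26.843 km
F: 40.277 km
G: 37.846 km
H: 39.650 km
I: 53.225 km
J: 18.997 km
Minimum: J at 18.997 km.

J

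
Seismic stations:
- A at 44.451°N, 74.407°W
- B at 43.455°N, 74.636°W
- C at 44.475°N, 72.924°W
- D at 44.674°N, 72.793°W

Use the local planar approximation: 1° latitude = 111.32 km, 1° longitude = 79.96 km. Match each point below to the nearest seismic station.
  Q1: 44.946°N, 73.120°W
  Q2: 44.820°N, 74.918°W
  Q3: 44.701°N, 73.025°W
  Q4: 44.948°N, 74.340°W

Q1 at 44.946°N, 73.120°W:
  A: 116.733 km
  B: 205.531 km
  C: 54.724 km
  D: 40.006 km
  → nearest: D (40.006 km)
Q2 at 44.820°N, 74.918°W:
  A: 57.938 km
  B: 153.616 km
  C: 164.001 km
  D: 170.691 km
  → nearest: A (57.938 km)
Q3 at 44.701°N, 73.025°W:
  A: 113.955 km
  B: 189.295 km
  C: 26.423 km
  D: 18.793 km
  → nearest: D (18.793 km)
Q4 at 44.948°N, 74.340°W:
  A: 55.585 km
  B: 167.878 km
  C: 124.868 km
  D: 127.403 km
  → nearest: A (55.585 km)

Q1→D; Q2→A; Q3→D; Q4→A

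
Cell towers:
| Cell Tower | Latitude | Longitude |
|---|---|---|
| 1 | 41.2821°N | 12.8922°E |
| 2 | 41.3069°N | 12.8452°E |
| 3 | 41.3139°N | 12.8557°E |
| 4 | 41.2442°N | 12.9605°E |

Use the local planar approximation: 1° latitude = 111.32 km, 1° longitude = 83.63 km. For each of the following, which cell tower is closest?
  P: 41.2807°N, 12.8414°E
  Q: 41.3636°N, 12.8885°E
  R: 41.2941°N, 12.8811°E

P→2; Q→3; R→1

P at 41.2807°N, 12.8414°E:
  1: √((0.0014·111.32)² + (0.0508·83.63)²) = √(0.024289 + 18.048937) = 4.2513 km
  2: √((0.0262·111.32)² + (0.0038·83.63)²) = √(8.506462 + 0.100993) = 2.9338 km
  3: √((0.0332·111.32)² + (0.0143·83.63)²) = √(13.659115 + 1.430198) = 3.8845 km
  4: √((-0.0365·111.32)² + (0.1191·83.63)²) = √(16.509432 + 99.208233) = 10.7572 km
  → nearest: 2 (2.9338 km)
Q at 41.3636°N, 12.8885°E:
  1: √((-0.0815·111.32)² + (0.0037·83.63)²) = √(82.311708 + 0.095748) = 9.0779 km
  2: √((-0.0567·111.32)² + (-0.0433·83.63)²) = √(39.839375 + 13.112937) = 7.2768 km
  3: √((-0.0497·111.32)² + (-0.0328·83.63)²) = √(30.609707 + 7.524400) = 6.1753 km
  4: √((-0.1194·111.32)² + (0.0720·83.63)²) = √(176.666843 + 36.256776) = 14.5919 km
  → nearest: 3 (6.1753 km)
R at 41.2941°N, 12.8811°E:
  1: √((-0.0120·111.32)² + (0.0111·83.63)²) = √(1.784469 + 0.861728) = 1.6267 km
  2: √((0.0128·111.32)² + (-0.0359·83.63)²) = √(2.030329 + 9.013907) = 3.3233 km
  3: √((0.0198·111.32)² + (-0.0254·83.63)²) = √(4.858216 + 4.512234) = 3.0611 km
  4: √((-0.0499·111.32)² + (0.0794·83.63)²) = √(30.856558 + 44.092548) = 8.6573 km
  → nearest: 1 (1.6267 km)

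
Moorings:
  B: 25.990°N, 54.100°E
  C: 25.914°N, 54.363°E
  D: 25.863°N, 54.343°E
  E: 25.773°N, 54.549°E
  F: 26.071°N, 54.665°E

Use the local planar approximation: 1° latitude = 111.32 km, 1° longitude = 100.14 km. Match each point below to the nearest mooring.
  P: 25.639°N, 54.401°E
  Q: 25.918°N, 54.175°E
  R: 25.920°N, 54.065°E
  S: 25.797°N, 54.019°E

P at 25.639°N, 54.401°E:
  B: √((0.351·111.32)² + (-0.301·100.14)²) = √(1526.72434 + 908.54860) = 49.348 km
  C: √((0.275·111.32)² + (-0.038·100.14)²) = √(937.15577 + 14.48046) = 30.849 km
  D: √((0.224·111.32)² + (-0.058·100.14)²) = √(621.78814 + 33.73426) = 25.603 km
  E: √((0.134·111.32)² + (0.148·100.14)²) = √(222.51331 + 219.65374) = 21.028 km
  F: √((0.432·111.32)² + (0.264·100.14)²) = √(2312.67118 + 698.91285) = 54.878 km
  → nearest: E (21.028 km)
Q at 25.918°N, 54.175°E:
  B: √((0.072·111.32)² + (-0.075·100.14)²) = √(64.24087 + 56.40761) = 10.984 km
  C: √((-0.004·111.32)² + (0.188·100.14)²) = √(0.19827 + 354.43032) = 18.832 km
  D: √((-0.055·111.32)² + (0.168·100.14)²) = √(37.48623 + 283.03083) = 17.903 km
  E: √((-0.145·111.32)² + (0.374·100.14)²) = √(260.54479 + 1402.67927) = 40.783 km
  F: √((0.153·111.32)² + (0.490·100.14)²) = √(290.08766 + 2407.72751) = 51.940 km
  → nearest: B (10.984 km)
R at 25.920°N, 54.065°E:
  B: √((0.070·111.32)² + (0.035·100.14)²) = √(60.72150 + 12.28432) = 8.544 km
  C: √((-0.006·111.32)² + (0.298·100.14)²) = √(0.44612 + 890.52825) = 29.849 km
  D: √((-0.057·111.32)² + (0.278·100.14)²) = √(40.26207 + 775.00547) = 28.553 km
  E: √((-0.147·111.32)² + (0.484·100.14)²) = √(267.78181 + 2349.12376) = 51.156 km
  F: √((0.151·111.32)² + (0.600·100.14)²) = √(282.55324 + 3610.08706) = 62.391 km
  → nearest: B (8.544 km)
S at 25.797°N, 54.019°E:
  B: √((0.193·111.32)² + (0.081·100.14)²) = √(461.59491 + 65.79384) = 22.965 km
  C: √((0.117·111.32)² + (0.344·100.14)²) = √(169.63604 + 1186.67573) = 36.828 km
  D: √((0.066·111.32)² + (0.324·100.14)²) = √(53.98017 + 1052.70139) = 33.267 km
  E: √((-0.024·111.32)² + (0.530·100.14)²) = √(7.13787 + 2816.87071) = 53.141 km
  F: √((0.274·111.32)² + (0.646·100.14)²) = √(930.35248 + 4184.85303) = 71.521 km
  → nearest: B (22.965 km)

P→E; Q→B; R→B; S→B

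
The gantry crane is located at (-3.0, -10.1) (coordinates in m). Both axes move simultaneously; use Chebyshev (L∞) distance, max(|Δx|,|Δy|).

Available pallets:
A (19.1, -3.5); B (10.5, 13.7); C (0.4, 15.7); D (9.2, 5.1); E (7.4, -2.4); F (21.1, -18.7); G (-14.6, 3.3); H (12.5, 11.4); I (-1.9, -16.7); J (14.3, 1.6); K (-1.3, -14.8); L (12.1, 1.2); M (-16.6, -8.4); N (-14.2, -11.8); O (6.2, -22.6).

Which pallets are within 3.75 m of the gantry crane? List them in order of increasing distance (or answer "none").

Distances from (-3.0, -10.1):
A: 22.1 m
B: 23.8 m
C: 25.8 m
D: 15.2 m
E: 10.4 m
F: 24.1 m
G: 13.4 m
H: 21.5 m
I: 6.6 m
J: 17.3 m
K: 4.7 m
L: 15.1 m
M: 13.6 m
N: 11.2 m
O: 12.5 m
Threshold 3.75 m: none within range.

none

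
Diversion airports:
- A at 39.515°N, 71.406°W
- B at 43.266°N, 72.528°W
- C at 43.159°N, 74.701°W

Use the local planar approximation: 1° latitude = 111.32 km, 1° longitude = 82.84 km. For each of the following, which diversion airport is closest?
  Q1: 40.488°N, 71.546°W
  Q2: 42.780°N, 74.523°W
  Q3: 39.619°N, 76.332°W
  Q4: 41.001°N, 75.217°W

Q1→A; Q2→C; Q3→A; Q4→C

Q1 at 40.488°N, 71.546°W:
  A: √((-0.973·111.32)² + (0.140·82.84)²) = √(11732.00058 + 134.50433) = 108.933 km
  B: √((2.778·111.32)² + (-0.982·82.84)²) = √(95633.68227 + 6617.64028) = 319.768 km
  C: √((2.671·111.32)² + (-3.155·82.84)²) = √(88408.53039 + 68309.15414) = 395.876 km
  → nearest: A (108.933 km)
Q2 at 42.780°N, 74.523°W:
  A: √((-3.265·111.32)² + (3.117·82.84)²) = √(132103.02622 + 66673.58154) = 445.844 km
  B: √((0.486·111.32)² + (1.995·82.84)²) = √(2926.97447 + 27312.78465) = 173.896 km
  C: √((0.379·111.32)² + (-0.178·82.84)²) = √(1780.01973 + 217.43036) = 44.693 km
  → nearest: C (44.693 km)
Q3 at 39.619°N, 76.332°W:
  A: √((-0.104·111.32)² + (4.926·82.84)²) = √(134.03341 + 166520.99432) = 408.234 km
  B: √((3.647·111.32)² + (3.804·82.84)²) = √(164823.04073 + 99302.73202) = 513.932 km
  C: √((3.540·111.32)² + (1.631·82.84)²) = √(155293.37170 + 18255.26335) = 416.592 km
  → nearest: A (408.234 km)
Q4 at 41.001°N, 75.217°W:
  A: √((-1.486·111.32)² + (3.811·82.84)²) = √(27364.27928 + 99668.53575) = 356.417 km
  B: √((2.265·111.32)² + (2.689·82.84)²) = √(63574.47874 + 49620.57413) = 336.445 km
  C: √((2.158·111.32)² + (0.516·82.84)²) = √(57709.76104 + 1827.17264) = 244.002 km
  → nearest: C (244.002 km)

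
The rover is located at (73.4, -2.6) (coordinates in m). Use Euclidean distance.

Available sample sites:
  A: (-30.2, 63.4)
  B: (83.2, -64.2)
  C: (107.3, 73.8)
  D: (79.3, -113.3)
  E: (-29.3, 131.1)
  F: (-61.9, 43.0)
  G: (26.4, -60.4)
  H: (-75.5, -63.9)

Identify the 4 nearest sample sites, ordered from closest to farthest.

B, G, C, D

Distances from (73.4, -2.6):
A: 122.8 m
B: 62.4 m
C: 83.6 m
D: 110.9 m
E: 168.6 m
F: 142.8 m
G: 74.5 m
H: 161.0 m
Sorted: B (62.4 m) < G (74.5 m) < C (83.6 m) < D (110.9 m) < A (122.8 m) < F (142.8 m) < …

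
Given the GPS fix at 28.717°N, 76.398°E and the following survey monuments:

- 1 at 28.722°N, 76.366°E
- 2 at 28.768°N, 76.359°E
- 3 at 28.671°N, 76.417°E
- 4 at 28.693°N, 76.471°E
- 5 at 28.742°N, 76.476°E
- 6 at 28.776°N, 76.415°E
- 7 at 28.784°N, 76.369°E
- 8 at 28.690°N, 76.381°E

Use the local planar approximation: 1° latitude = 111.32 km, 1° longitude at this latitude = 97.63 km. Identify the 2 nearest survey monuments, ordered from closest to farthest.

Distances from 28.717°N, 76.398°E:
1: 3.173 km
2: 6.836 km
3: 5.446 km
4: 7.611 km
5: 8.108 km
6: 6.774 km
7: 7.978 km
8: 3.433 km
Sorted: 1 (3.173 km) < 8 (3.433 km) < 3 (5.446 km) < 6 (6.774 km) < …

1, 8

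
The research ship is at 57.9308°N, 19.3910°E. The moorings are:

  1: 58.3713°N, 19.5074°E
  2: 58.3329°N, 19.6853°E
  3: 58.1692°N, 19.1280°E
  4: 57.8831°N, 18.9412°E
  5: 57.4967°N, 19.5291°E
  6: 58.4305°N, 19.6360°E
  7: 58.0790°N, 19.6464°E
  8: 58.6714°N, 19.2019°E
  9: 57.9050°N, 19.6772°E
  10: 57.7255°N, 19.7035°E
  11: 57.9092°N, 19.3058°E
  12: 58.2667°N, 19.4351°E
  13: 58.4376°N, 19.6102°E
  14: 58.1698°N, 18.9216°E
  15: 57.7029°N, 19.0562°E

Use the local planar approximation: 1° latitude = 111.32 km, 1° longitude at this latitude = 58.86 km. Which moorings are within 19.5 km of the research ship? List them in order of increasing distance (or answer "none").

11, 9

Distances from 57.9308°N, 19.3910°E:
1: √((0.4405·111.32)² + (0.1164·58.86)²) = √(2404.574409 + 46.940367) = 49.5128 km
2: √((0.4021·111.32)² + (0.2943·58.86)²) = √(2003.616233 + 300.068937) = 47.9967 km
3: √((0.2384·111.32)² + (-0.2630·58.86)²) = √(704.301961 + 239.635973) = 30.7236 km
4: √((-0.0477·111.32)² + (-0.4498·58.86)²) = √(28.195718 + 700.937698) = 27.0025 km
5: √((-0.4341·111.32)² + (0.1381·58.86)²) = √(2335.210136 + 66.073585) = 49.0029 km
6: √((0.4997·111.32)² + (0.2450·58.86)²) = √(3094.319073 + 207.956588) = 57.4654 km
7: √((0.1482·111.32)² + (0.2554·58.86)²) = √(272.171598 + 225.986399) = 22.3195 km
8: √((0.7406·111.32)² + (-0.1891·58.86)²) = √(6796.945862 + 123.886383) = 83.1915 km
9: √((-0.0258·111.32)² + (0.2862·58.86)²) = √(8.248706 + 283.778687) = 17.0888 km
10: √((-0.2053·111.32)² + (0.3125·58.86)²) = √(522.305133 + 338.330039) = 29.3366 km
11: √((-0.0216·111.32)² + (-0.0852·58.86)²) = √(5.781678 + 25.148941) = 5.5615 km
12: √((0.3359·111.32)² + (0.0441·58.86)²) = √(1398.190680 + 6.737793) = 37.4824 km
13: √((0.5068·111.32)² + (0.2192·58.86)²) = √(3182.875181 + 166.464494) = 57.8735 km
14: √((0.2390·111.32)² + (-0.4694·58.86)²) = √(707.851566 + 763.355231) = 38.3563 km
15: √((-0.2279·111.32)² + (-0.3348·58.86)²) = √(643.628173 + 388.339363) = 32.1243 km
Threshold 19.5 km: 11 (5.5615 km), 9 (17.0888 km) are within range.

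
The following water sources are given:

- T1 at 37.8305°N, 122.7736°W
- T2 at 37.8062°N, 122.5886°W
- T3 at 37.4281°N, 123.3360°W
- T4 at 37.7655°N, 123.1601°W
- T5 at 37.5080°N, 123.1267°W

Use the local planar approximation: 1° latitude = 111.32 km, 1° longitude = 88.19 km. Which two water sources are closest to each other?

T1 and T2

Pairwise distances:
T1–T2: √((-0.0243·111.32)² + (0.1850·88.19)²) = √(7.317436 + 266.184120) = 16.5379 km
T3–T5: √((0.0799·111.32)² + (0.2093·88.19)²) = √(79.111561 + 340.703929) = 20.4894 km
T4–T5: √((-0.2575·111.32)² + (0.0334·88.19)²) = √(821.676492 + 8.676241) = 28.8158 km
T1–T4: √((-0.0650·111.32)² + (-0.3865·88.19)²) = √(52.356802 + 1161.816879) = 34.8450 km
T3–T4: √((0.3374·111.32)² + (0.1759·88.19)²) = √(1410.706125 + 240.641410) = 40.6368 km
T1–T5: √((-0.3225·111.32)² + (-0.3531·88.19)²) = √(1288.860260 + 969.692687) = 47.5242 km
T2–T4: √((-0.0407·111.32)² + (-0.5715·88.19)²) = √(20.527460 + 2540.218968) = 50.6038 km
T2–T5: √((-0.2982·111.32)² + (-0.5381·88.19)²) = √(1101.949453 + 2251.980726) = 57.9131 km
T1–T3: √((-0.4024·111.32)² + (-0.5624·88.19)²) = √(2006.607076 + 2459.967159) = 66.8324 km
T2–T3: √((-0.3781·111.32)² + (-0.7474·88.19)²) = √(1771.575845 + 4344.550725) = 78.2057 km
Closest pair: T1–T2 at 16.5379 km.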